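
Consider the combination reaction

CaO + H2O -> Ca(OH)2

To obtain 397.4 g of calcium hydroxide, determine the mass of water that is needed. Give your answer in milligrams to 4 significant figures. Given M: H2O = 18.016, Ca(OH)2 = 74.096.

96630 mg

n(Ca(OH)2) = 397.40 g / 74.096 g/mol = 5.3633 mol.
From the equation the Ca(OH)2:H2O mole ratio is 1:1, so n(H2O) = 5.3633 × 1/1 = 5.3633 mol.
Mass of H2O = 5.3633 mol × 18.016 g/mol = 96.625 g.
Converting to mg: 96.625 g = 96630 mg.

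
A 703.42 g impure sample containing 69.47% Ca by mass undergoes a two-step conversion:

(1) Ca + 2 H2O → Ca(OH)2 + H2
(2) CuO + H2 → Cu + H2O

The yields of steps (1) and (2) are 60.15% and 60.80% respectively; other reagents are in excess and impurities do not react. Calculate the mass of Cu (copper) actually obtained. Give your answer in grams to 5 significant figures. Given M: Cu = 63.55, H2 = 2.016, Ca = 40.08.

Pure Ca = 703.42 × 0.6947 = 488.666 g.
n(Ca) = 488.666 / 40.08 = 12.1923 mol.
Step 1 (Ca:H2 = 1:1): theoretical n(H2) = 12.1923 mol; at 60.15% yield, n(H2) = 7.33365 mol.
Step 2 (H2:Cu = 1:1): theoretical n(Cu) = 7.33365 mol, so theoretical mass = 7.33365 × 63.55 = 466.053 g.
At 60.80% yield, actual mass of Cu = 466.053 × 0.6080 = 283.360 g.

283.36 g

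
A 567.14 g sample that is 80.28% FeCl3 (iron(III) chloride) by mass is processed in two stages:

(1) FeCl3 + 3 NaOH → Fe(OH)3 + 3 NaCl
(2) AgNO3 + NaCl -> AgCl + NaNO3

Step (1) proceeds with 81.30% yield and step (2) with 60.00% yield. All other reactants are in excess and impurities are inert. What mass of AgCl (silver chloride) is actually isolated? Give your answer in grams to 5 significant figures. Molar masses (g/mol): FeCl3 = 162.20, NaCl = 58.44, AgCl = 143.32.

Pure FeCl3 = 567.14 × 0.8028 = 455.300 g.
n(FeCl3) = 455.300 / 162.20 = 2.80703 mol.
Step 1 (FeCl3:NaCl = 1:3): theoretical n(NaCl) = 8.42108 mol; at 81.30% yield, n(NaCl) = 6.84634 mol.
Step 2 (NaCl:AgCl = 1:1): theoretical n(AgCl) = 6.84634 mol, so theoretical mass = 6.84634 × 143.32 = 981.218 g.
At 60.00% yield, actual mass of AgCl = 981.218 × 0.6000 = 588.731 g.

588.73 g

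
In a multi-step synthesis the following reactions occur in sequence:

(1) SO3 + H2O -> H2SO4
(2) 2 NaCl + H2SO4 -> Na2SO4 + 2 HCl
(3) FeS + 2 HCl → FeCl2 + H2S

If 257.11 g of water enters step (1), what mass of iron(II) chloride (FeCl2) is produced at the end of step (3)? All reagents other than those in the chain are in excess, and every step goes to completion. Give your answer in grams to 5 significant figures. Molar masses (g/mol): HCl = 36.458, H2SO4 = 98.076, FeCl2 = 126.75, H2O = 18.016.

n(H2O) = 257.11 / 18.016 = 14.2712 mol.
Reaction (1): H2O→H2SO4 ratio 1:1 ⇒ n(H2SO4) = 14.2712 mol.
Reaction (2): H2SO4→HCl ratio 1:2 ⇒ n(HCl) = 28.5424 mol.
Reaction (3): HCl→FeCl2 ratio 2:1 ⇒ n(FeCl2) = 14.2712 mol.
Mass of FeCl2 = 14.2712 × 126.75 = 1808.88 g.

1808.9 g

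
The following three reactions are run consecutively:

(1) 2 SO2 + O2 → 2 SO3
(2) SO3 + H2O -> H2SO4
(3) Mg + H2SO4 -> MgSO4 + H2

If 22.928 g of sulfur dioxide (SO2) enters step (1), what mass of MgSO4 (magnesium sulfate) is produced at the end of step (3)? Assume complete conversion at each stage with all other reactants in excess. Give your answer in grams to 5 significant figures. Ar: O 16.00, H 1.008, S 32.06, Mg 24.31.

43.082 g

M(SO2) = 32.06 + 2(16.00) = 64.06 g/mol.
M(MgSO4) = 24.31 + 32.06 + 4(16.00) = 120.37 g/mol.
n(SO2) = 22.928 / 64.06 = 0.357914 mol.
Reaction (1): SO2→SO3 ratio 2:2 ⇒ n(SO3) = 0.357914 mol.
Reaction (2): SO3→H2SO4 ratio 1:1 ⇒ n(H2SO4) = 0.357914 mol.
Reaction (3): H2SO4→MgSO4 ratio 1:1 ⇒ n(MgSO4) = 0.357914 mol.
Mass of MgSO4 = 0.357914 × 120.37 = 43.0822 g.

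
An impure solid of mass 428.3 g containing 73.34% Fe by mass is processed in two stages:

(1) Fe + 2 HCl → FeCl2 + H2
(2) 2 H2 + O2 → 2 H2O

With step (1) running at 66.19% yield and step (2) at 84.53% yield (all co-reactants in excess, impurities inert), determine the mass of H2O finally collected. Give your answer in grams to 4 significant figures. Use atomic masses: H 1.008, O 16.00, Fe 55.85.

Pure Fe = 428.3 × 0.7334 = 314.12 g.
M(Fe) = 55.85 g/mol.
M(H2O) = 2(1.008) + 16.00 = 18.016 g/mol.
n(Fe) = 314.12 / 55.85 = 5.6243 mol.
Step 1 (Fe:H2 = 1:1): theoretical n(H2) = 5.6243 mol; at 66.19% yield, n(H2) = 3.7227 mol.
Step 2 (H2:H2O = 2:2): theoretical n(H2O) = 3.7227 mol, so theoretical mass = 3.7227 × 18.016 = 67.068 g.
At 84.53% yield, actual mass of H2O = 67.068 × 0.8453 = 56.693 g.

56.69 g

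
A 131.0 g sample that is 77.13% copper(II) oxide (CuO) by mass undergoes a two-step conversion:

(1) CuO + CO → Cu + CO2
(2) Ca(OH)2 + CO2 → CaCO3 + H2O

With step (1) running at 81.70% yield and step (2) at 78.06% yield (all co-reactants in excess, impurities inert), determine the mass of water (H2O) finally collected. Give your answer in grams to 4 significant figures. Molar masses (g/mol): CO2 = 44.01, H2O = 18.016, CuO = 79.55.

14.59 g

Pure CuO = 131.0 × 0.7713 = 101.04 g.
n(CuO) = 101.04 / 79.55 = 1.2701 mol.
Step 1 (CuO:CO2 = 1:1): theoretical n(CO2) = 1.2701 mol; at 81.70% yield, n(CO2) = 1.0377 mol.
Step 2 (CO2:H2O = 1:1): theoretical n(H2O) = 1.0377 mol, so theoretical mass = 1.0377 × 18.016 = 18.695 g.
At 78.06% yield, actual mass of H2O = 18.695 × 0.7806 = 14.594 g.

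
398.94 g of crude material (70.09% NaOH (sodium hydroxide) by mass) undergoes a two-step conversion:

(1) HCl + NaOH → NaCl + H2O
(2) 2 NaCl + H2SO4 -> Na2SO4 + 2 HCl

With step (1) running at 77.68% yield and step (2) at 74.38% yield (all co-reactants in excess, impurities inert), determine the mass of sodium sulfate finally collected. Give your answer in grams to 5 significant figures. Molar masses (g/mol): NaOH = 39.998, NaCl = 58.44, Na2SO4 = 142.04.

Pure NaOH = 398.94 × 0.7009 = 279.617 g.
n(NaOH) = 279.617 / 39.998 = 6.99078 mol.
Step 1 (NaOH:NaCl = 1:1): theoretical n(NaCl) = 6.99078 mol; at 77.68% yield, n(NaCl) = 5.43043 mol.
Step 2 (NaCl:Na2SO4 = 2:1): theoretical n(Na2SO4) = 2.71522 mol, so theoretical mass = 2.71522 × 142.04 = 385.669 g.
At 74.38% yield, actual mass of Na2SO4 = 385.669 × 0.7438 = 286.861 g.

286.86 g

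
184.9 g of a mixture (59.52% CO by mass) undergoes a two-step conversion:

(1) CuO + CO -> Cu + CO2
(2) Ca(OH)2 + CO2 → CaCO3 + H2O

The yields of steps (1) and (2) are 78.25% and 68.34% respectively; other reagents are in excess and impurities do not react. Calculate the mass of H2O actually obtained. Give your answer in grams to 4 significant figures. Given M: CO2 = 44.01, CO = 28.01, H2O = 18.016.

37.85 g

Pure CO = 184.9 × 0.5952 = 110.05 g.
n(CO) = 110.05 / 28.01 = 3.9290 mol.
Step 1 (CO:CO2 = 1:1): theoretical n(CO2) = 3.9290 mol; at 78.25% yield, n(CO2) = 3.0745 mol.
Step 2 (CO2:H2O = 1:1): theoretical n(H2O) = 3.0745 mol, so theoretical mass = 3.0745 × 18.016 = 55.390 g.
At 68.34% yield, actual mass of H2O = 55.390 × 0.6834 = 37.853 g.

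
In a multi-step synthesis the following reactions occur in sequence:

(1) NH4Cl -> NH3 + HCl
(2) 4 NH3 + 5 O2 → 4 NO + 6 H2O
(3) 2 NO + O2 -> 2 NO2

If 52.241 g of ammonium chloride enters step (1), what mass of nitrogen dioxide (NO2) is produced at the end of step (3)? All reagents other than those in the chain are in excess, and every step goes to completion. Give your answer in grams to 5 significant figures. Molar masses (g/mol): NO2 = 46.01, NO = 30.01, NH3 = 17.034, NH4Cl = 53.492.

44.934 g

n(NH4Cl) = 52.241 / 53.492 = 0.976613 mol.
Reaction (1): NH4Cl→NH3 ratio 1:1 ⇒ n(NH3) = 0.976613 mol.
Reaction (2): NH3→NO ratio 4:4 ⇒ n(NO) = 0.976613 mol.
Reaction (3): NO→NO2 ratio 2:2 ⇒ n(NO2) = 0.976613 mol.
Mass of NO2 = 0.976613 × 46.01 = 44.9340 g.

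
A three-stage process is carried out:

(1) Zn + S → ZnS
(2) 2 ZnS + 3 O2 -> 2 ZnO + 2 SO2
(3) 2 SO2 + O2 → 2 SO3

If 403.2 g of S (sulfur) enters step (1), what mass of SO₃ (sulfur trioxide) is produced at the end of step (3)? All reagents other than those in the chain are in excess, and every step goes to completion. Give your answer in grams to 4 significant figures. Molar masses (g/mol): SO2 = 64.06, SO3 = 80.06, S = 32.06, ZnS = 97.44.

1007 g

n(S) = 403.2 / 32.06 = 12.576 mol.
Reaction (1): S→ZnS ratio 1:1 ⇒ n(ZnS) = 12.576 mol.
Reaction (2): ZnS→SO2 ratio 2:2 ⇒ n(SO2) = 12.576 mol.
Reaction (3): SO2→SO3 ratio 2:2 ⇒ n(SO3) = 12.576 mol.
Mass of SO3 = 12.576 × 80.06 = 1006.9 g.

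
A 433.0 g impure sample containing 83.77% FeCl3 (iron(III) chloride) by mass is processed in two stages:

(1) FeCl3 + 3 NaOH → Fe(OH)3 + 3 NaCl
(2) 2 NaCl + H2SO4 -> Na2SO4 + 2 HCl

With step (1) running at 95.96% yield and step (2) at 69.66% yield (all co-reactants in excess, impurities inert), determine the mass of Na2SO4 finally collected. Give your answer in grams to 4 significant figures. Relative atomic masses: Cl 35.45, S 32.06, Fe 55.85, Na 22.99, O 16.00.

318.5 g

Pure FeCl3 = 433.0 × 0.8377 = 362.72 g.
M(FeCl3) = 55.85 + 3(35.45) = 162.20 g/mol.
M(Na2SO4) = 2(22.99) + 32.06 + 4(16.00) = 142.04 g/mol.
n(FeCl3) = 362.72 / 162.20 = 2.2363 mol.
Step 1 (FeCl3:NaCl = 1:3): theoretical n(NaCl) = 6.7088 mol; at 95.96% yield, n(NaCl) = 6.4378 mol.
Step 2 (NaCl:Na2SO4 = 2:1): theoretical n(Na2SO4) = 3.2189 mol, so theoretical mass = 3.2189 × 142.04 = 457.21 g.
At 69.66% yield, actual mass of Na2SO4 = 457.21 × 0.6966 = 318.49 g.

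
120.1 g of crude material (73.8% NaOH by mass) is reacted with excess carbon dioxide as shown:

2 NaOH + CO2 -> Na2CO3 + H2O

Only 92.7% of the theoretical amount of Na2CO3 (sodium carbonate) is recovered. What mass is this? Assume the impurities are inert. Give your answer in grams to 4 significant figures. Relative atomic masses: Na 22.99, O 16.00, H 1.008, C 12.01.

Pure NaOH available = 120.1 g × 0.738 = 88.634 g.
M(NaOH) = 22.99 + 16.00 + 1.008 = 39.998 g/mol.
M(Na2CO3) = 2(22.99) + 12.01 + 3(16.00) = 105.99 g/mol.
n(NaOH) = 88.634 g / 39.998 g/mol = 2.2160 mol.
From the equation the NaOH:Na2CO3 mole ratio is 2:1, so n(Na2CO3) = 2.2160 × 1/2 = 1.1080 mol.
Mass of Na2CO3 = 1.1080 mol × 105.99 g/mol = 117.43 g.
Actual mass collected = 117.43 g × 0.927 = 108.86 g.

108.9 g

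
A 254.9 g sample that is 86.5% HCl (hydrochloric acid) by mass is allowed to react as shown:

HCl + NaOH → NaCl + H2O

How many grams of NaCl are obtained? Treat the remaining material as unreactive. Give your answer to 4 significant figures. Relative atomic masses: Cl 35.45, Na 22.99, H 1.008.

353.4 g

Mass of pure HCl = 254.9 g × 0.865 = 220.49 g.
M(HCl) = 1.008 + 35.45 = 36.458 g/mol.
M(NaCl) = 22.99 + 35.45 = 58.44 g/mol.
n(HCl) = 220.49 g / 36.458 g/mol = 6.0477 mol.
From the equation the HCl:NaCl mole ratio is 1:1, so n(NaCl) = 6.0477 × 1/1 = 6.0477 mol.
Mass of NaCl = 6.0477 mol × 58.44 g/mol = 353.43 g.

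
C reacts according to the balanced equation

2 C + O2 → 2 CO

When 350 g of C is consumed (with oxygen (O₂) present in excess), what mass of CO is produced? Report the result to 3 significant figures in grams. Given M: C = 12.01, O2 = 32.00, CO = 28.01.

816 g

n(C) = 350.0 g / 12.01 g/mol = 29.14 mol.
From the equation the C:CO mole ratio is 2:2, so n(CO) = 29.14 × 2/2 = 29.14 mol.
Mass of CO = 29.14 mol × 28.01 g/mol = 816.3 g.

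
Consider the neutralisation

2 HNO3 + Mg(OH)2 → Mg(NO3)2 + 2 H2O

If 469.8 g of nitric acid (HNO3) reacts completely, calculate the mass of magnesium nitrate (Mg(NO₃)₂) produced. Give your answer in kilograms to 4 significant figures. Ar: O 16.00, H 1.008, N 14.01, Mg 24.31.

0.5529 kg

M(HNO3) = 1.008 + 14.01 + 3(16.00) = 63.018 g/mol.
M(Mg(NO3)2) = 24.31 + 2(14.01) + 6(16.00) = 148.33 g/mol.
n(HNO3) = 469.80 g / 63.018 g/mol = 7.4550 mol.
From the equation the HNO3:Mg(NO3)2 mole ratio is 2:1, so n(Mg(NO3)2) = 7.4550 × 1/2 = 3.7275 mol.
Mass of Mg(NO3)2 = 3.7275 mol × 148.33 g/mol = 552.90 g.
Converting to kg: 552.90 g = 0.5529 kg.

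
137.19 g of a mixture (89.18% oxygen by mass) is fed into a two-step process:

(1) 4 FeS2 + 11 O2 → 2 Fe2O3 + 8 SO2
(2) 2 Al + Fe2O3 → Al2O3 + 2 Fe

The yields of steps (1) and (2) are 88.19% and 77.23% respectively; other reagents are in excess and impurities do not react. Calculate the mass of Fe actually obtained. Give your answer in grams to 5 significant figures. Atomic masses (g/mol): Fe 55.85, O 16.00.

Pure O2 = 137.19 × 0.8918 = 122.346 g.
M(O2) = 2(16.00) = 32.00 g/mol.
M(Fe) = 55.85 g/mol.
n(O2) = 122.346 / 32.00 = 3.82331 mol.
Step 1 (O2:Fe2O3 = 11:2): theoretical n(Fe2O3) = 0.695148 mol; at 88.19% yield, n(Fe2O3) = 0.613051 mol.
Step 2 (Fe2O3:Fe = 1:2): theoretical n(Fe) = 1.22610 mol, so theoretical mass = 1.22610 × 55.85 = 68.4778 g.
At 77.23% yield, actual mass of Fe = 68.4778 × 0.7723 = 52.8854 g.

52.885 g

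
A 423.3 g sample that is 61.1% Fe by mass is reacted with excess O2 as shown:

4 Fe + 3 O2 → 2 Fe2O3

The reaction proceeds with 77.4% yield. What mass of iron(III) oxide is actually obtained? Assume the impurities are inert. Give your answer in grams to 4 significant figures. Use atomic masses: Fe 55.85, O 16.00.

286.2 g

Pure Fe available = 423.3 g × 0.611 = 258.64 g.
M(Fe) = 55.85 g/mol.
M(Fe2O3) = 2(55.85) + 3(16.00) = 159.70 g/mol.
n(Fe) = 258.64 g / 55.85 g/mol = 4.6309 mol.
From the equation the Fe:Fe2O3 mole ratio is 4:2, so n(Fe2O3) = 4.6309 × 2/4 = 2.3155 mol.
Mass of Fe2O3 = 2.3155 mol × 159.70 g/mol = 369.78 g.
Actual mass collected = 369.78 g × 0.774 = 286.21 g.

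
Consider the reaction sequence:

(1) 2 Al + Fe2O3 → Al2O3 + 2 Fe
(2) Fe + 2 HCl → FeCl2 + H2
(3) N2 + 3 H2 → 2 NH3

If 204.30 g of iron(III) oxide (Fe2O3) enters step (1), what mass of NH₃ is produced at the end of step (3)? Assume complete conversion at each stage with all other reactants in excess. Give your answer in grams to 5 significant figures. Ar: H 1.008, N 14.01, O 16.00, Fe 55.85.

29.055 g

M(Fe2O3) = 2(55.85) + 3(16.00) = 159.70 g/mol.
M(NH3) = 14.01 + 3(1.008) = 17.034 g/mol.
n(Fe2O3) = 204.30 / 159.70 = 1.27927 mol.
Reaction (1): Fe2O3→Fe ratio 1:2 ⇒ n(Fe) = 2.55855 mol.
Reaction (2): Fe→H2 ratio 1:1 ⇒ n(H2) = 2.55855 mol.
Reaction (3): H2→NH3 ratio 3:2 ⇒ n(NH3) = 1.70570 mol.
Mass of NH3 = 1.70570 × 17.034 = 29.0549 g.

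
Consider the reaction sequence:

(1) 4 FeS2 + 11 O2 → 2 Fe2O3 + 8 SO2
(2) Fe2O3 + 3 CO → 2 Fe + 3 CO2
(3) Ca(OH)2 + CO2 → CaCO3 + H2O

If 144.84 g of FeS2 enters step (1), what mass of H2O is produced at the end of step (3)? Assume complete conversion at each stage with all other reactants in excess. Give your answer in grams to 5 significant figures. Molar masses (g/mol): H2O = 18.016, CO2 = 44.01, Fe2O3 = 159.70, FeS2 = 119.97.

n(FeS2) = 144.84 / 119.97 = 1.20730 mol.
Reaction (1): FeS2→Fe2O3 ratio 4:2 ⇒ n(Fe2O3) = 0.603651 mol.
Reaction (2): Fe2O3→CO2 ratio 1:3 ⇒ n(CO2) = 1.81095 mol.
Reaction (3): CO2→H2O ratio 1:1 ⇒ n(H2O) = 1.81095 mol.
Mass of H2O = 1.81095 × 18.016 = 32.6261 g.

32.626 g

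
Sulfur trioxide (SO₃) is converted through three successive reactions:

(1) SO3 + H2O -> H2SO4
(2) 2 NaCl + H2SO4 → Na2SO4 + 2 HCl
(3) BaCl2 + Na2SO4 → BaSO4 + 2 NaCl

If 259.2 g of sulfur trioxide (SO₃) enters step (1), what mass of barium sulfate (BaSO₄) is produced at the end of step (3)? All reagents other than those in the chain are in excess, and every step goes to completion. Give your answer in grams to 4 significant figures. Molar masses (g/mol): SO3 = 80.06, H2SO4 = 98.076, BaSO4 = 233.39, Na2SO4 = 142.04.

755.6 g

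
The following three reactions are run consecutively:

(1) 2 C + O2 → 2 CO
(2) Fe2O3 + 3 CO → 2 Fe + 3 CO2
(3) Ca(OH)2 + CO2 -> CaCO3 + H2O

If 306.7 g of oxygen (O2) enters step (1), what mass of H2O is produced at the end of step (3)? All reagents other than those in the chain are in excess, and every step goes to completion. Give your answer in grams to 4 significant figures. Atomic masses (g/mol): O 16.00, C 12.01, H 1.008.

M(O2) = 2(16.00) = 32.00 g/mol.
M(H2O) = 2(1.008) + 16.00 = 18.016 g/mol.
n(O2) = 306.7 / 32.00 = 9.5844 mol.
Reaction (1): O2→CO ratio 1:2 ⇒ n(CO) = 19.169 mol.
Reaction (2): CO→CO2 ratio 3:3 ⇒ n(CO2) = 19.169 mol.
Reaction (3): CO2→H2O ratio 1:1 ⇒ n(H2O) = 19.169 mol.
Mass of H2O = 19.169 × 18.016 = 345.34 g.

345.3 g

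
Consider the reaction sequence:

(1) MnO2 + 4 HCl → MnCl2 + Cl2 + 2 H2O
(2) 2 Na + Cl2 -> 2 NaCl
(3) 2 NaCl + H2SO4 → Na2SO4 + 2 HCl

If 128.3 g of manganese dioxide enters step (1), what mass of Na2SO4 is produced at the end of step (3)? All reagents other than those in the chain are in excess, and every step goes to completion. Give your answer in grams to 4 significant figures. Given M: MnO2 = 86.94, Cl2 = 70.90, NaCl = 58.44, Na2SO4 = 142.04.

209.6 g

n(MnO2) = 128.3 / 86.94 = 1.4757 mol.
Reaction (1): MnO2→Cl2 ratio 1:1 ⇒ n(Cl2) = 1.4757 mol.
Reaction (2): Cl2→NaCl ratio 1:2 ⇒ n(NaCl) = 2.9515 mol.
Reaction (3): NaCl→Na2SO4 ratio 2:1 ⇒ n(Na2SO4) = 1.4757 mol.
Mass of Na2SO4 = 1.4757 × 142.04 = 209.61 g.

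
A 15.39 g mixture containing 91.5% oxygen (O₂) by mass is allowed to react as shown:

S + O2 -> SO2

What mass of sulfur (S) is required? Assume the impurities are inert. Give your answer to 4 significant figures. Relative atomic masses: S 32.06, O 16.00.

Mass of pure O2 = 15.39 g × 0.915 = 14.082 g.
M(O2) = 2(16.00) = 32.00 g/mol.
M(S) = 32.06 g/mol.
n(O2) = 14.082 g / 32.00 g/mol = 0.44006 mol.
From the equation the O2:S mole ratio is 1:1, so n(S) = 0.44006 × 1/1 = 0.44006 mol.
Mass of S = 0.44006 mol × 32.06 g/mol = 14.108 g.

14.11 g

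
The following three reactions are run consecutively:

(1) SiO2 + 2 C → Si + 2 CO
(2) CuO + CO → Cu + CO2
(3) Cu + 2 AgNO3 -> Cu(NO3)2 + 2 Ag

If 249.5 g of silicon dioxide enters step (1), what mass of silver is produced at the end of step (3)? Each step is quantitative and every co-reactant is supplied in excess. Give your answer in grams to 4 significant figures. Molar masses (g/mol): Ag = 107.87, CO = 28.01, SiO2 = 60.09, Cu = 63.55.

n(SiO2) = 249.5 / 60.09 = 4.1521 mol.
Reaction (1): SiO2→CO ratio 1:2 ⇒ n(CO) = 8.3042 mol.
Reaction (2): CO→Cu ratio 1:1 ⇒ n(Cu) = 8.3042 mol.
Reaction (3): Cu→Ag ratio 1:2 ⇒ n(Ag) = 16.608 mol.
Mass of Ag = 16.608 × 107.87 = 1791.6 g.

1792 g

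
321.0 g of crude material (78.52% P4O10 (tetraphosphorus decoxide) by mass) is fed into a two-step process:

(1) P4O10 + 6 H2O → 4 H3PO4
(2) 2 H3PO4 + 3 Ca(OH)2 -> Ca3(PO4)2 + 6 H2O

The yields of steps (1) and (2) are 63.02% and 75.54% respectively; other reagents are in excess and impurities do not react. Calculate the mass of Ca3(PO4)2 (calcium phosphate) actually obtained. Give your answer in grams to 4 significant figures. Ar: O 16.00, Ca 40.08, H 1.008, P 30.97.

Pure P4O10 = 321.0 × 0.7852 = 252.05 g.
M(P4O10) = 4(30.97) + 10(16.00) = 283.88 g/mol.
M(Ca3(PO4)2) = 3(40.08) + 2(30.97) + 8(16.00) = 310.18 g/mol.
n(P4O10) = 252.05 / 283.88 = 0.88787 mol.
Step 1 (P4O10:H3PO4 = 1:4): theoretical n(H3PO4) = 3.5515 mol; at 63.02% yield, n(H3PO4) = 2.2381 mol.
Step 2 (H3PO4:Ca3(PO4)2 = 2:1): theoretical n(Ca3(PO4)2) = 1.1191 mol, so theoretical mass = 1.1191 × 310.18 = 347.11 g.
At 75.54% yield, actual mass of Ca3(PO4)2 = 347.11 × 0.7554 = 262.21 g.

262.2 g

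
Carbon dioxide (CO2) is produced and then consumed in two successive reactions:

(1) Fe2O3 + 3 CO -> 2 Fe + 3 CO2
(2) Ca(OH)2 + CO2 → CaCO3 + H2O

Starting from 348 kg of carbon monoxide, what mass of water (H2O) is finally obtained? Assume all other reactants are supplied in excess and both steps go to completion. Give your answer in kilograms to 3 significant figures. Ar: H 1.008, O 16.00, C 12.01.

M(CO) = 12.01 + 16.00 = 28.01 g/mol.
M(H2O) = 2(1.008) + 16.00 = 18.016 g/mol.
348 kg = 348000 g.
n(CO) = 348000 / 28.01 = 12420 mol.
Step 1 gives a 3:3 ratio of CO to CO2, so n(CO2) = 12420 mol.
In step 2 the CO2:H2O ratio is 1:1, so n(H2O) = 12420 mol.
Mass of H2O = 12420 × 18.016 = 223800 g = 224 kg.

224 kg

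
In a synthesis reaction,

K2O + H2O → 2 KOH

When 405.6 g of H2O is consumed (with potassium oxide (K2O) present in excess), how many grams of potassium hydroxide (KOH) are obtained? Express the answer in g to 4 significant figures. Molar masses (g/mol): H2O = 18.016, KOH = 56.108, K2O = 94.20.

2526 g

n(H2O) = 405.60 g / 18.016 g/mol = 22.513 mol.
From the equation the H2O:KOH mole ratio is 1:2, so n(KOH) = 22.513 × 2/1 = 45.027 mol.
Mass of KOH = 45.027 mol × 56.108 g/mol = 2526.4 g.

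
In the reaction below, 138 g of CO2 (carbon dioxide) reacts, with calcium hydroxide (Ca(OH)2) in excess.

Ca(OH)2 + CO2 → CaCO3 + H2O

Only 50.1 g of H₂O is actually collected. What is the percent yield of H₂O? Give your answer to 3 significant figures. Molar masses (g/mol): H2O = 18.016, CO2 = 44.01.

n(CO2) = 138.0 g / 44.01 g/mol = 3.136 mol.
From the equation the CO2:H2O mole ratio is 1:1, so n(H2O) = 3.136 × 1/1 = 3.136 mol.
Mass of H2O = 3.136 mol × 18.016 g/mol = 56.49 g.
This is the theoretical yield. Percent yield = 50.1 g / 56.49 g × 100% = 88.69%.

88.7 %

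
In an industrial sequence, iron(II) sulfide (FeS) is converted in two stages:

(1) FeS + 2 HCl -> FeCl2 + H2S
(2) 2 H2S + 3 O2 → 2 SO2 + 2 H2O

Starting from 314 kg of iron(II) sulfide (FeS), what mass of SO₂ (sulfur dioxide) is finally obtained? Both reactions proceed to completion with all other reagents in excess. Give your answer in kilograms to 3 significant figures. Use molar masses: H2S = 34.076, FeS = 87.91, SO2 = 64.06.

229 kg

314 kg = 314000 g.
n(FeS) = 314000 / 87.91 = 3572 mol.
Step 1 gives a 1:1 ratio of FeS to H2S, so n(H2S) = 3572 mol.
In step 2 the H2S:SO2 ratio is 2:2, so n(SO2) = 3572 mol.
Mass of SO2 = 3572 × 64.06 = 228800 g = 229 kg.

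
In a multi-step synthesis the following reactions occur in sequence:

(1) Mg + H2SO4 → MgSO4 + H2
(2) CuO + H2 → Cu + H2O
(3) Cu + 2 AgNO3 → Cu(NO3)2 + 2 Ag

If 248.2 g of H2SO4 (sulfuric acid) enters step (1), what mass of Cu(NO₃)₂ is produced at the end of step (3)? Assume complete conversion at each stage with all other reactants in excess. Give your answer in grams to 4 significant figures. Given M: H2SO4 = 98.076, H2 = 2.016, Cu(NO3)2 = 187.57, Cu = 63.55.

n(H2SO4) = 248.2 / 98.076 = 2.5307 mol.
Reaction (1): H2SO4→H2 ratio 1:1 ⇒ n(H2) = 2.5307 mol.
Reaction (2): H2→Cu ratio 1:1 ⇒ n(Cu) = 2.5307 mol.
Reaction (3): Cu→Cu(NO3)2 ratio 1:1 ⇒ n(Cu(NO3)2) = 2.5307 mol.
Mass of Cu(NO3)2 = 2.5307 × 187.57 = 474.68 g.

474.7 g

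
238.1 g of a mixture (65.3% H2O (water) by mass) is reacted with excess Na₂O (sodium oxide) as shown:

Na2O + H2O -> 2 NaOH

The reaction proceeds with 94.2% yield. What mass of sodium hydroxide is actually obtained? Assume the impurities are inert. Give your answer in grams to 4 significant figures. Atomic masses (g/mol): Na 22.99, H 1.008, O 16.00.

Pure H2O available = 238.1 g × 0.653 = 155.48 g.
M(H2O) = 2(1.008) + 16.00 = 18.016 g/mol.
M(NaOH) = 22.99 + 16.00 + 1.008 = 39.998 g/mol.
n(H2O) = 155.48 g / 18.016 g/mol = 8.6301 mol.
From the equation the H2O:NaOH mole ratio is 1:2, so n(NaOH) = 8.6301 × 2/1 = 17.260 mol.
Mass of NaOH = 17.260 mol × 39.998 g/mol = 690.37 g.
Actual mass collected = 690.37 g × 0.942 = 650.33 g.

650.3 g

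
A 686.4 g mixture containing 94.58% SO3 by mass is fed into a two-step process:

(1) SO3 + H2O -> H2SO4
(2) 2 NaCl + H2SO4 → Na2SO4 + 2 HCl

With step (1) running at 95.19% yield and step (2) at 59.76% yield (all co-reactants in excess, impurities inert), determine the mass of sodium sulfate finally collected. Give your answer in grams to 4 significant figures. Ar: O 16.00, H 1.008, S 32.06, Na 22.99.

Pure SO3 = 686.4 × 0.9458 = 649.20 g.
M(SO3) = 32.06 + 3(16.00) = 80.06 g/mol.
M(Na2SO4) = 2(22.99) + 32.06 + 4(16.00) = 142.04 g/mol.
n(SO3) = 649.20 / 80.06 = 8.1089 mol.
Step 1 (SO3:H2SO4 = 1:1): theoretical n(H2SO4) = 8.1089 mol; at 95.19% yield, n(H2SO4) = 7.7188 mol.
Step 2 (H2SO4:Na2SO4 = 1:1): theoretical n(Na2SO4) = 7.7188 mol, so theoretical mass = 7.7188 × 142.04 = 1096.4 g.
At 59.76% yield, actual mass of Na2SO4 = 1096.4 × 0.5976 = 655.20 g.

655.2 g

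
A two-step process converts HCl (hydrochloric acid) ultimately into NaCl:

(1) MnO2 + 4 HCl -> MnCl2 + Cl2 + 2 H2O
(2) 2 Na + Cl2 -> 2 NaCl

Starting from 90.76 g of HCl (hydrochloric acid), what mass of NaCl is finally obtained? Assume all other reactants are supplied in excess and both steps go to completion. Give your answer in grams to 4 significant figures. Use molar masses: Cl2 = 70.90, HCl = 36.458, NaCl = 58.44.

n(HCl) = 90.760 / 36.458 = 2.4894 mol.
Step 1 gives a 4:1 ratio of HCl to Cl2, so n(Cl2) = 0.62236 mol.
In step 2 the Cl2:NaCl ratio is 1:2, so n(NaCl) = 1.2447 mol.
Mass of NaCl = 1.2447 × 58.44 = 72.741 g.

72.74 g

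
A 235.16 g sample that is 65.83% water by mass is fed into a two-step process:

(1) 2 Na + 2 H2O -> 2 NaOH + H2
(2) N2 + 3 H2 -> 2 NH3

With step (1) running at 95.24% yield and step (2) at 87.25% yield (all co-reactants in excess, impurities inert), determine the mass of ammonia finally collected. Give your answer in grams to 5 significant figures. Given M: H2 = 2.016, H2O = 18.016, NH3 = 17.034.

Pure H2O = 235.16 × 0.6583 = 154.806 g.
n(H2O) = 154.806 / 18.016 = 8.59269 mol.
Step 1 (H2O:H2 = 2:1): theoretical n(H2) = 4.29634 mol; at 95.24% yield, n(H2) = 4.09184 mol.
Step 2 (H2:NH3 = 3:2): theoretical n(NH3) = 2.72789 mol, so theoretical mass = 2.72789 × 17.034 = 46.4669 g.
At 87.25% yield, actual mass of NH3 = 46.4669 × 0.8725 = 40.5424 g.

40.542 g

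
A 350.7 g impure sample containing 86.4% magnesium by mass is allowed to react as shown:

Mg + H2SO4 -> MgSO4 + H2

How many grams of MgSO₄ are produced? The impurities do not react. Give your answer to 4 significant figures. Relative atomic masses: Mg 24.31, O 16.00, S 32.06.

1500 g

Mass of pure Mg = 350.7 g × 0.864 = 303.00 g.
M(Mg) = 24.31 g/mol.
M(MgSO4) = 24.31 + 32.06 + 4(16.00) = 120.37 g/mol.
n(Mg) = 303.00 g / 24.31 g/mol = 12.464 mol.
From the equation the Mg:MgSO4 mole ratio is 1:1, so n(MgSO4) = 12.464 × 1/1 = 12.464 mol.
Mass of MgSO4 = 12.464 mol × 120.37 g/mol = 1500.3 g.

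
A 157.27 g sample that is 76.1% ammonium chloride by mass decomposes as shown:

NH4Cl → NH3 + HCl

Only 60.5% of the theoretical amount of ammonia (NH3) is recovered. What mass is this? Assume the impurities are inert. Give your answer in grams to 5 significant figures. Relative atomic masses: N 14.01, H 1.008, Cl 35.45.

23.058 g

Pure NH4Cl available = 157.27 g × 0.761 = 119.682 g.
M(NH4Cl) = 14.01 + 4(1.008) + 35.45 = 53.492 g/mol.
M(NH3) = 14.01 + 3(1.008) = 17.034 g/mol.
n(NH4Cl) = 119.682 g / 53.492 g/mol = 2.23739 mol.
From the equation the NH4Cl:NH3 mole ratio is 1:1, so n(NH3) = 2.23739 × 1/1 = 2.23739 mol.
Mass of NH3 = 2.23739 mol × 17.034 g/mol = 38.1117 g.
Actual mass collected = 38.1117 g × 0.605 = 23.0576 g.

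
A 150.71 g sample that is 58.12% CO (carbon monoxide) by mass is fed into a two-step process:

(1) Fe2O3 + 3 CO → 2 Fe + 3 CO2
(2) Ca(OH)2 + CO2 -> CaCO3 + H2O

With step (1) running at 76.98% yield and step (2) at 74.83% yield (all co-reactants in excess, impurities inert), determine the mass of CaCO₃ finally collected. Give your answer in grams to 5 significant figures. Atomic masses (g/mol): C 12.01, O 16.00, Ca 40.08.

180.30 g

Pure CO = 150.71 × 0.5812 = 87.5927 g.
M(CO) = 12.01 + 16.00 = 28.01 g/mol.
M(CaCO3) = 40.08 + 12.01 + 3(16.00) = 100.09 g/mol.
n(CO) = 87.5927 / 28.01 = 3.12719 mol.
Step 1 (CO:CO2 = 3:3): theoretical n(CO2) = 3.12719 mol; at 76.98% yield, n(CO2) = 2.40731 mol.
Step 2 (CO2:CaCO3 = 1:1): theoretical n(CaCO3) = 2.40731 mol, so theoretical mass = 2.40731 × 100.09 = 240.948 g.
At 74.83% yield, actual mass of CaCO3 = 240.948 × 0.7483 = 180.301 g.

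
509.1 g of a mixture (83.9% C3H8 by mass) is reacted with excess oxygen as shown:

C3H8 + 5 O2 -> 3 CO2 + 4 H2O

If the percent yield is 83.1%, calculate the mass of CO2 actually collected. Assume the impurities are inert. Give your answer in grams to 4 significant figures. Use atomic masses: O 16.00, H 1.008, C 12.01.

Pure C3H8 available = 509.1 g × 0.839 = 427.13 g.
M(C3H8) = 3(12.01) + 8(1.008) = 44.094 g/mol.
M(CO2) = 12.01 + 2(16.00) = 44.01 g/mol.
n(C3H8) = 427.13 g / 44.094 g/mol = 9.6869 mol.
From the equation the C3H8:CO2 mole ratio is 1:3, so n(CO2) = 9.6869 × 3/1 = 29.061 mol.
Mass of CO2 = 29.061 mol × 44.01 g/mol = 1279.0 g.
Actual mass collected = 1279.0 g × 0.831 = 1062.8 g.

1063 g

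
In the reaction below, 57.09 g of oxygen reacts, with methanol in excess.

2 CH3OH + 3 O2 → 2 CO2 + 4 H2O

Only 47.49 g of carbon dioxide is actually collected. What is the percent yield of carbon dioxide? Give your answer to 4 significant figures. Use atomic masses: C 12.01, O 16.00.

M(O2) = 2(16.00) = 32.00 g/mol.
M(CO2) = 12.01 + 2(16.00) = 44.01 g/mol.
n(O2) = 57.090 g / 32.00 g/mol = 1.7841 mol.
From the equation the O2:CO2 mole ratio is 3:2, so n(CO2) = 1.7841 × 2/3 = 1.1894 mol.
Mass of CO2 = 1.1894 mol × 44.01 g/mol = 52.344 g.
This is the theoretical yield. Percent yield = 47.49 g / 52.344 g × 100% = 90.726%.

90.73 %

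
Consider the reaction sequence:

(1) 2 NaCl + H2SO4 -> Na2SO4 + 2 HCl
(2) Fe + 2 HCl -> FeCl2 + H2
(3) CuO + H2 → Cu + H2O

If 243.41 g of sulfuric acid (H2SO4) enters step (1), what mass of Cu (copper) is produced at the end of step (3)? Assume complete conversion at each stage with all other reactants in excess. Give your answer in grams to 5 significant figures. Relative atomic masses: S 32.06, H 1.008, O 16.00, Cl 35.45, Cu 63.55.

M(H2SO4) = 2(1.008) + 32.06 + 4(16.00) = 98.076 g/mol.
M(Cu) = 63.55 g/mol.
n(H2SO4) = 243.41 / 98.076 = 2.48185 mol.
Reaction (1): H2SO4→HCl ratio 1:2 ⇒ n(HCl) = 4.96370 mol.
Reaction (2): HCl→H2 ratio 2:1 ⇒ n(H2) = 2.48185 mol.
Reaction (3): H2→Cu ratio 1:1 ⇒ n(Cu) = 2.48185 mol.
Mass of Cu = 2.48185 × 63.55 = 157.722 g.

157.72 g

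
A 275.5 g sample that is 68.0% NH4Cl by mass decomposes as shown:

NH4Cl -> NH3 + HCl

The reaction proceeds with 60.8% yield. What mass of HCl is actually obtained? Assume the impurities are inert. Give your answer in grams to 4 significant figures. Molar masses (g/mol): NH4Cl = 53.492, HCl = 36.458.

77.63 g

Pure NH4Cl available = 275.5 g × 0.680 = 187.34 g.
n(NH4Cl) = 187.34 g / 53.492 g/mol = 3.5022 mol.
From the equation the NH4Cl:HCl mole ratio is 1:1, so n(HCl) = 3.5022 × 1/1 = 3.5022 mol.
Mass of HCl = 3.5022 mol × 36.458 g/mol = 127.68 g.
Actual mass collected = 127.68 g × 0.608 = 77.632 g.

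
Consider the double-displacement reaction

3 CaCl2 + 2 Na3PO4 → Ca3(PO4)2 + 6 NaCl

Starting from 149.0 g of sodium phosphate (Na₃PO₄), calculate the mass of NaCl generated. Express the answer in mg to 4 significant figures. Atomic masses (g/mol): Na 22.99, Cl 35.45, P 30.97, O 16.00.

M(Na3PO4) = 3(22.99) + 30.97 + 4(16.00) = 163.94 g/mol.
M(NaCl) = 22.99 + 35.45 = 58.44 g/mol.
n(Na3PO4) = 149.00 g / 163.94 g/mol = 0.90887 mol.
From the equation the Na3PO4:NaCl mole ratio is 2:6, so n(NaCl) = 0.90887 × 6/2 = 2.7266 mol.
Mass of NaCl = 2.7266 mol × 58.44 g/mol = 159.34 g.
Converting to mg: 159.34 g = 159300 mg.

159300 mg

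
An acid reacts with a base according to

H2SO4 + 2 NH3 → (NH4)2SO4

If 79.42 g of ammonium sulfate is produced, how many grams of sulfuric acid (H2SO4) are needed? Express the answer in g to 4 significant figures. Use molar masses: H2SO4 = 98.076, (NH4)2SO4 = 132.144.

n((NH4)2SO4) = 79.420 g / 132.144 g/mol = 0.60101 mol.
From the equation the (NH4)2SO4:H2SO4 mole ratio is 1:1, so n(H2SO4) = 0.60101 × 1/1 = 0.60101 mol.
Mass of H2SO4 = 0.60101 mol × 98.076 g/mol = 58.945 g.

58.94 g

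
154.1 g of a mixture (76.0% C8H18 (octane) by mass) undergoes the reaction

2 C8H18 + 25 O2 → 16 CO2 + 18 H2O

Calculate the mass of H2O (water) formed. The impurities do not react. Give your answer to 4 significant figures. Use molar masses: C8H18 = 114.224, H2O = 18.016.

Mass of pure C8H18 = 154.1 g × 0.760 = 117.12 g.
n(C8H18) = 117.12 g / 114.224 g/mol = 1.0253 mol.
From the equation the C8H18:H2O mole ratio is 2:18, so n(H2O) = 1.0253 × 18/2 = 9.2279 mol.
Mass of H2O = 9.2279 mol × 18.016 g/mol = 166.25 g.

166.2 g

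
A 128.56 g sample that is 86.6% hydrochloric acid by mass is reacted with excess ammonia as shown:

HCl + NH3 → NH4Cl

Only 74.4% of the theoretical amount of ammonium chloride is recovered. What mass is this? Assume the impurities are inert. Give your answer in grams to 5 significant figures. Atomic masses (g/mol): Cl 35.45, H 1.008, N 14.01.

121.53 g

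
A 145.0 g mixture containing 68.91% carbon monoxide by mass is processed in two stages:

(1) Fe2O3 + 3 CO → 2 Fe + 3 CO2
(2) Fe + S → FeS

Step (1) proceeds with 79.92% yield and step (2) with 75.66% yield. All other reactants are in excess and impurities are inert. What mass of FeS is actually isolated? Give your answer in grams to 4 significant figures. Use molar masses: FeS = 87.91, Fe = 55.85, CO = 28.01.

126.4 g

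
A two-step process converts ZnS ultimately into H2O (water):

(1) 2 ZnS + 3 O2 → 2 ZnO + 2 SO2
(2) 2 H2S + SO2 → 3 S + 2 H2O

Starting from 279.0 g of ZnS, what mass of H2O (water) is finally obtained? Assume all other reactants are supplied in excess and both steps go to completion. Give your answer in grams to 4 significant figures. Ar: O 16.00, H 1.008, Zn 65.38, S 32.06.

M(ZnS) = 65.38 + 32.06 = 97.44 g/mol.
M(H2O) = 2(1.008) + 16.00 = 18.016 g/mol.
n(ZnS) = 279.00 / 97.44 = 2.8633 mol.
Step 1 gives a 2:2 ratio of ZnS to SO2, so n(SO2) = 2.8633 mol.
In step 2 the SO2:H2O ratio is 1:2, so n(H2O) = 5.7266 mol.
Mass of H2O = 5.7266 × 18.016 = 103.17 g.

103.2 g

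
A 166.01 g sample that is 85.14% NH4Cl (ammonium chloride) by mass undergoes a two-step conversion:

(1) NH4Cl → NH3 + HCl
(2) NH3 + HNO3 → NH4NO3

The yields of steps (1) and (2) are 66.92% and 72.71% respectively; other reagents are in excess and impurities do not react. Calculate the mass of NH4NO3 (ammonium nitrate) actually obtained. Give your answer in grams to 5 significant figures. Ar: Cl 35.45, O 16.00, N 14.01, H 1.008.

102.92 g

Pure NH4Cl = 166.01 × 0.8514 = 141.341 g.
M(NH4Cl) = 14.01 + 4(1.008) + 35.45 = 53.492 g/mol.
M(NH4NO3) = 2(14.01) + 4(1.008) + 3(16.00) = 80.052 g/mol.
n(NH4Cl) = 141.341 / 53.492 = 2.64228 mol.
Step 1 (NH4Cl:NH3 = 1:1): theoretical n(NH3) = 2.64228 mol; at 66.92% yield, n(NH3) = 1.76821 mol.
Step 2 (NH3:NH4NO3 = 1:1): theoretical n(NH4NO3) = 1.76821 mol, so theoretical mass = 1.76821 × 80.052 = 141.549 g.
At 72.71% yield, actual mass of NH4NO3 = 141.549 × 0.7271 = 102.920 g.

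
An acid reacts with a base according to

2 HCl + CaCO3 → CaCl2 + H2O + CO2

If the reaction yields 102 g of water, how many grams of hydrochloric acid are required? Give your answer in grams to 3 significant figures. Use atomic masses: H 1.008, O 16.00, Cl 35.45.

M(H2O) = 2(1.008) + 16.00 = 18.016 g/mol.
M(HCl) = 1.008 + 35.45 = 36.458 g/mol.
n(H2O) = 102.0 g / 18.016 g/mol = 5.662 mol.
From the equation the H2O:HCl mole ratio is 1:2, so n(HCl) = 5.662 × 2/1 = 11.32 mol.
Mass of HCl = 11.32 mol × 36.458 g/mol = 412.8 g.

413 g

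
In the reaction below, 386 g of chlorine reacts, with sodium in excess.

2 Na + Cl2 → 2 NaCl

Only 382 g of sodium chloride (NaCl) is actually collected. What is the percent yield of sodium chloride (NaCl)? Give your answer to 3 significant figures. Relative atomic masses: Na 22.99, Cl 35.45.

M(Cl2) = 2(35.45) = 70.90 g/mol.
M(NaCl) = 22.99 + 35.45 = 58.44 g/mol.
n(Cl2) = 386.0 g / 70.90 g/mol = 5.444 mol.
From the equation the Cl2:NaCl mole ratio is 1:2, so n(NaCl) = 5.444 × 2/1 = 10.89 mol.
Mass of NaCl = 10.89 mol × 58.44 g/mol = 636.3 g.
This is the theoretical yield. Percent yield = 382 g / 636.3 g × 100% = 60.03%.

60.0 %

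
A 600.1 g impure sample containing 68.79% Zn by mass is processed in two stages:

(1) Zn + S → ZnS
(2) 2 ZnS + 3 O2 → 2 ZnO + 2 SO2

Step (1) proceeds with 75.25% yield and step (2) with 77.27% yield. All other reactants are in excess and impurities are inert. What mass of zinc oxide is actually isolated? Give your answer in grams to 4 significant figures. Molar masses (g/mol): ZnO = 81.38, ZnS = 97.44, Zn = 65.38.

Pure Zn = 600.1 × 0.6879 = 412.81 g.
n(Zn) = 412.81 / 65.38 = 6.3140 mol.
Step 1 (Zn:ZnS = 1:1): theoretical n(ZnS) = 6.3140 mol; at 75.25% yield, n(ZnS) = 4.7513 mol.
Step 2 (ZnS:ZnO = 2:2): theoretical n(ZnO) = 4.7513 mol, so theoretical mass = 4.7513 × 81.38 = 386.66 g.
At 77.27% yield, actual mass of ZnO = 386.66 × 0.7727 = 298.77 g.

298.8 g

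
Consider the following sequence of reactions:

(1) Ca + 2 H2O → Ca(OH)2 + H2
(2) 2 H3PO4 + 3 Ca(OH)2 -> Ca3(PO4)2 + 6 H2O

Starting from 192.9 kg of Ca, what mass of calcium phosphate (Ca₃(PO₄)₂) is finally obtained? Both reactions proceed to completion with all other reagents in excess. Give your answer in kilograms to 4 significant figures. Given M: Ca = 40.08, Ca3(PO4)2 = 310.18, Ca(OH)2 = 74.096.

497.6 kg

192.9 kg = 192900 g.
n(Ca) = 192900 / 40.08 = 4812.9 mol.
Step 1 gives a 1:1 ratio of Ca to Ca(OH)2, so n(Ca(OH)2) = 4812.9 mol.
In step 2 the Ca(OH)2:Ca3(PO4)2 ratio is 3:1, so n(Ca3(PO4)2) = 1604.3 mol.
Mass of Ca3(PO4)2 = 1604.3 × 310.18 = 497620 g = 497.6 kg.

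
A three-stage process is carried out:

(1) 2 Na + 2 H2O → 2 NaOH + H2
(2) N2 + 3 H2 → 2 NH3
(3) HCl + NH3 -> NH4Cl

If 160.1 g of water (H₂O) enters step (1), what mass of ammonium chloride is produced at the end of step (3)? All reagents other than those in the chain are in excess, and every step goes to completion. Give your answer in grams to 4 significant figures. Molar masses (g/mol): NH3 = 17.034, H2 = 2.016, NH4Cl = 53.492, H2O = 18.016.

158.5 g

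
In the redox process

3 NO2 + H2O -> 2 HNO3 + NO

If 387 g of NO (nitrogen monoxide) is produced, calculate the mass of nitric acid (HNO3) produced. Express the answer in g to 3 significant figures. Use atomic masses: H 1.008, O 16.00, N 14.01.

M(NO) = 14.01 + 16.00 = 30.01 g/mol.
M(HNO3) = 1.008 + 14.01 + 3(16.00) = 63.018 g/mol.
n(NO) = 387.0 g / 30.01 g/mol = 12.90 mol.
From the equation the NO:HNO3 mole ratio is 1:2, so n(HNO3) = 12.90 × 2/1 = 25.79 mol.
Mass of HNO3 = 25.79 mol × 63.018 g/mol = 1625 g.

1630 g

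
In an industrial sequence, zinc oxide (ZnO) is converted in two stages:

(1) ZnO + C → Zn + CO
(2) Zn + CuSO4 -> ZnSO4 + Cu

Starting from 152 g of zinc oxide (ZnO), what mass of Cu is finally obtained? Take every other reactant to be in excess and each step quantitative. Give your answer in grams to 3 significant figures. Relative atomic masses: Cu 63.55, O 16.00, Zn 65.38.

M(ZnO) = 65.38 + 16.00 = 81.38 g/mol.
M(Cu) = 63.55 g/mol.
n(ZnO) = 152.0 / 81.38 = 1.868 mol.
Step 1 gives a 1:1 ratio of ZnO to Zn, so n(Zn) = 1.868 mol.
In step 2 the Zn:Cu ratio is 1:1, so n(Cu) = 1.868 mol.
Mass of Cu = 1.868 × 63.55 = 118.7 g.

119 g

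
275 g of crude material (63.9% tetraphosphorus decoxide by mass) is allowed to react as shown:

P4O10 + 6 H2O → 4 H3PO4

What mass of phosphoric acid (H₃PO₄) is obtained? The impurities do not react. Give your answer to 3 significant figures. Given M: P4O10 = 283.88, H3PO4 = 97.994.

Mass of pure P4O10 = 275 g × 0.639 = 175.7 g.
n(P4O10) = 175.7 g / 283.88 g/mol = 0.6190 mol.
From the equation the P4O10:H3PO4 mole ratio is 1:4, so n(H3PO4) = 0.6190 × 4/1 = 2.476 mol.
Mass of H3PO4 = 2.476 mol × 97.994 g/mol = 242.6 g.

243 g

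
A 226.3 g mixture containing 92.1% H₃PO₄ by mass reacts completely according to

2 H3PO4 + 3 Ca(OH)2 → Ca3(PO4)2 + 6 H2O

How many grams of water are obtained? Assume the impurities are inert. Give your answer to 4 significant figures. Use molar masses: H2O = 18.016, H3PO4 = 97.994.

Mass of pure H3PO4 = 226.3 g × 0.921 = 208.42 g.
n(H3PO4) = 208.42 g / 97.994 g/mol = 2.1269 mol.
From the equation the H3PO4:H2O mole ratio is 2:6, so n(H2O) = 2.1269 × 6/2 = 6.3807 mol.
Mass of H2O = 6.3807 mol × 18.016 g/mol = 114.95 g.

115.0 g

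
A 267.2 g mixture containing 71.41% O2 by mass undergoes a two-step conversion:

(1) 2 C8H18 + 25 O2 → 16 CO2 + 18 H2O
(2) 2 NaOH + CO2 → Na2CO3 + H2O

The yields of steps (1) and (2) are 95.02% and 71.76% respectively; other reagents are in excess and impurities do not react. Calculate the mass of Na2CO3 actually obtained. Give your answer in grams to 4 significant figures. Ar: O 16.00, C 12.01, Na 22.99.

275.8 g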